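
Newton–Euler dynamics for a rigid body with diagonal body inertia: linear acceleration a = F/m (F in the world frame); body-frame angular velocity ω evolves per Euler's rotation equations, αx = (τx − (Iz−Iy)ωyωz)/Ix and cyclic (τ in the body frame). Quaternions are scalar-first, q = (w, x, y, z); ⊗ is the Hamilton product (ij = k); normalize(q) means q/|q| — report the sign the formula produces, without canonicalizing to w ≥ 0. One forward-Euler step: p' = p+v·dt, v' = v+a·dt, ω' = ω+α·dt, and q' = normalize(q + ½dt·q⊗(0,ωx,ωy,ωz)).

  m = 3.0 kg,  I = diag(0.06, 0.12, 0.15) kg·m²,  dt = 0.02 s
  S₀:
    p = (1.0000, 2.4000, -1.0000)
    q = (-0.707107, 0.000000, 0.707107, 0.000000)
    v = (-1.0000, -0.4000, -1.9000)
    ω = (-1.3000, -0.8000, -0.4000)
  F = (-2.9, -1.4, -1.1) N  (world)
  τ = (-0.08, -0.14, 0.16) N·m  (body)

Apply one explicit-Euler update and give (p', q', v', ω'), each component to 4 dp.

p' = (0.9800, 2.3920, -1.0380)
q' = (-0.7014, 0.0064, 0.7127, 0.0120)
v' = (-1.0193, -0.4093, -1.9073)
ω' = (-1.3299, -0.8155, -0.3870)

p + v·dt = (0.9800, 2.3920, -1.0380)
v' = v + a·dt = (-1.0193, -0.4093, -1.9073)
(τ − ω×Iω)/I = (-1.4933, -0.7767, 0.6507)
ω' = ω + α·dt = (-1.3299, -0.8155, -0.3870)
2q̇ = q⊗(0,ω) = (0.5656856, 0.6363963, 0.5656856, 1.2020819)
updated quaternion q' = (-0.7014, 0.0064, 0.7127, 0.0120)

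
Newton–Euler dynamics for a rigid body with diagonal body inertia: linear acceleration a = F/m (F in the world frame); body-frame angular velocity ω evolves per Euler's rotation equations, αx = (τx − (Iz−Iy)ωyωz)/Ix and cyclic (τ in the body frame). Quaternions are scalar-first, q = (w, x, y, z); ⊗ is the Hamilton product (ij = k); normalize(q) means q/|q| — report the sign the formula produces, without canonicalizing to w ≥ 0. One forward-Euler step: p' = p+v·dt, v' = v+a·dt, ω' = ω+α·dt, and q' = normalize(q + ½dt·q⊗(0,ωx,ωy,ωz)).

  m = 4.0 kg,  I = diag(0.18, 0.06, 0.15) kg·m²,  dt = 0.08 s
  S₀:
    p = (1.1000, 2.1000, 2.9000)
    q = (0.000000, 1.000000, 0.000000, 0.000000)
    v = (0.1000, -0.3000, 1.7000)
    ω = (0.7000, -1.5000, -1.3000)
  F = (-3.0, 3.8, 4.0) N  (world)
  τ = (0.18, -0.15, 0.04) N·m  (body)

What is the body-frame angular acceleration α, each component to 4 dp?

α = (0.0250, -2.0450, -0.5733)

precession coupling ω×(Iω) = (0.1755, -0.0273, 0.1260)
angular accel α = (0.0250, -2.0450, -0.5733)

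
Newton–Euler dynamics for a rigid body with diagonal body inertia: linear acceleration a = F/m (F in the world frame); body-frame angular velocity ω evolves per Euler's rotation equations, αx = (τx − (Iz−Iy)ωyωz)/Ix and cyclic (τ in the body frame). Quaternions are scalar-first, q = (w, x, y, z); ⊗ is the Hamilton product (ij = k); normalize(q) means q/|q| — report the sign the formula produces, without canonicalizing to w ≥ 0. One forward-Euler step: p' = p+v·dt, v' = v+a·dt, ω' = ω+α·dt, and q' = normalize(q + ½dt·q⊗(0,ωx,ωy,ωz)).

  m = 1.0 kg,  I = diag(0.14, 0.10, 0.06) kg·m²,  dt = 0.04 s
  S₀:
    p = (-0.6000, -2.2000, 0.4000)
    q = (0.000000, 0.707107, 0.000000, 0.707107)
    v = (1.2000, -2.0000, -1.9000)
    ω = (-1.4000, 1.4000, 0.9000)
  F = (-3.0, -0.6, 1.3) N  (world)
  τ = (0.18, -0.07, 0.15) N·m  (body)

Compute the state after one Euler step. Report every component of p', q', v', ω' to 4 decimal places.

p' = (-0.5520, -2.2800, 0.3240)
q' = (0.0071, 0.6867, -0.0325, 0.7262)
v' = (1.0800, -2.0240, -1.8480)
ω' = (-1.3342, 1.4123, 0.9477)

gyro term ω×Iω = (-0.0504, -0.1008, 0.0784)
angular accel α = (1.6457, 0.3080, 1.1933)
ω + α·dt = (-1.3342, 1.4123, 0.9477)
Hamilton product q⊗(0,ω) = (0.3535535, -0.9899498, -1.6263461, 0.9899498)
q + ½dt·q⊗(0,ω), renormalized = (0.0071, 0.6867, -0.0325, 0.7262)
p' = p + v·dt = (-0.5520, -2.2800, 0.3240)
v + (F/m)dt = (1.0800, -2.0240, -1.8480)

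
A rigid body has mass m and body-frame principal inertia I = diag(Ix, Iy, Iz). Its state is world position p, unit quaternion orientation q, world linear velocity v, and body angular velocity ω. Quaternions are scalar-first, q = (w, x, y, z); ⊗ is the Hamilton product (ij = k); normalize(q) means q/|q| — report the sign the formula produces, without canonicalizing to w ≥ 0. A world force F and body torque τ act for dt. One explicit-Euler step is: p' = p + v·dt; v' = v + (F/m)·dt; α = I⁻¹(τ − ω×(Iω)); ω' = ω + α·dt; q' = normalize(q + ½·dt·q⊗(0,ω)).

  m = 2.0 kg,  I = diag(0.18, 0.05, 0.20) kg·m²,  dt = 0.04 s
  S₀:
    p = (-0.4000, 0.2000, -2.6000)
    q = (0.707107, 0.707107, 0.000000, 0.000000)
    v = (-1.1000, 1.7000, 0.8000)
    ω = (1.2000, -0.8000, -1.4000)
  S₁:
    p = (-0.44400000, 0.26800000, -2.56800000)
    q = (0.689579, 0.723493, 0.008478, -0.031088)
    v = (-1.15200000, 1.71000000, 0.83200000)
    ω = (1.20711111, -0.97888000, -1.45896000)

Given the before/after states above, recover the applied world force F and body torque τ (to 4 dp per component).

F = (-2.6000, 0.5000, 1.6000)
τ = (0.2000, -0.1900, -0.1700)

rate change Δω = (0.00711111, -0.17888000, -0.05896000)
τ = I·(Δω/dt) + ω₀×(Iω₀) = (0.2000, -0.1900, -0.1700)
velocity change Δv = (-0.05200000, 0.01000000, 0.03200000)
F = m·Δv/dt = (-2.6000, 0.5000, 1.6000)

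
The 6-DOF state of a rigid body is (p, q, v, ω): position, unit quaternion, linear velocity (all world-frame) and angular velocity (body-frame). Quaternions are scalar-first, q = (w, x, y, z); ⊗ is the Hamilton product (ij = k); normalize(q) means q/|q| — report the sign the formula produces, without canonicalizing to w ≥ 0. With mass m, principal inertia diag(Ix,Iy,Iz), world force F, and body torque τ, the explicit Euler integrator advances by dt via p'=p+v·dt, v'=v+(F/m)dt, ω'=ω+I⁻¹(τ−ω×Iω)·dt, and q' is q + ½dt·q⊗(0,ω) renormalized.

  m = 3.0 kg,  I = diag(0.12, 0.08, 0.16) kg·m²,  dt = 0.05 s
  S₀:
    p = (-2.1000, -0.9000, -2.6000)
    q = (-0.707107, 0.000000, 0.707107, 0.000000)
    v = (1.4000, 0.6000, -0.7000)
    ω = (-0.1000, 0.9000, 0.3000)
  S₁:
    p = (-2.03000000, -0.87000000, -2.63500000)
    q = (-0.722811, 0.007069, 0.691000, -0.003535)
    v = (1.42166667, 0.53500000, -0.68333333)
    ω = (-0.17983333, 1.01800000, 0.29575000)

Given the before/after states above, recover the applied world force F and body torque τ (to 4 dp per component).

Δv = v₁−v₀ = (0.02166667, -0.06500000, 0.01666667)
F = m·Δv/dt = (1.3000, -3.9000, 1.0000)
ω₁ − ω₀ = (-0.07983333, 0.11800000, -0.00425000)
τ = I·(Δω/dt) + ω₀×(Iω₀) = (-0.1700, 0.1900, -0.0100)

F = (1.3000, -3.9000, 1.0000)
τ = (-0.1700, 0.1900, -0.0100)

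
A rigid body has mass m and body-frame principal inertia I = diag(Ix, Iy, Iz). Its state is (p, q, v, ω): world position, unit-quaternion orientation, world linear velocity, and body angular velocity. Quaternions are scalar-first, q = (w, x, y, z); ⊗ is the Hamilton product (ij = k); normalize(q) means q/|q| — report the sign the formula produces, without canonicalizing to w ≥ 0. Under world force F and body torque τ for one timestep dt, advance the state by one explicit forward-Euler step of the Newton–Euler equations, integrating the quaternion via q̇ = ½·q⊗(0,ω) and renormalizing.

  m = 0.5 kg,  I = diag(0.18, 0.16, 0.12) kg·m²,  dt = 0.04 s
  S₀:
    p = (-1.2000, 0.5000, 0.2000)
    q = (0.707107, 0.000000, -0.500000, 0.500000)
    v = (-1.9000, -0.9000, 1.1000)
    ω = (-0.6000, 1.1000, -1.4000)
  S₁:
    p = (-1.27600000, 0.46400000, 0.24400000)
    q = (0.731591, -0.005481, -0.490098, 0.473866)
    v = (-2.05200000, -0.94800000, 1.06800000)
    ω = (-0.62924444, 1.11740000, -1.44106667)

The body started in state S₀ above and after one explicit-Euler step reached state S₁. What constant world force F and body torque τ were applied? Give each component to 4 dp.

F = (-1.9000, -0.6000, -0.4000)
τ = (-0.0700, 0.1200, -0.1100)

Δv = v₁−v₀ = (-0.15200000, -0.04800000, -0.03200000)
applied force F = (-1.9000, -0.6000, -0.4000)
Δω = ω₁−ω₀ = (-0.02924444, 0.01740000, -0.04106667)
gyro term ω₀×Iω₀ = (0.0616, 0.0504, 0.0132)
I·α + gyro = (-0.0700, 0.1200, -0.1100)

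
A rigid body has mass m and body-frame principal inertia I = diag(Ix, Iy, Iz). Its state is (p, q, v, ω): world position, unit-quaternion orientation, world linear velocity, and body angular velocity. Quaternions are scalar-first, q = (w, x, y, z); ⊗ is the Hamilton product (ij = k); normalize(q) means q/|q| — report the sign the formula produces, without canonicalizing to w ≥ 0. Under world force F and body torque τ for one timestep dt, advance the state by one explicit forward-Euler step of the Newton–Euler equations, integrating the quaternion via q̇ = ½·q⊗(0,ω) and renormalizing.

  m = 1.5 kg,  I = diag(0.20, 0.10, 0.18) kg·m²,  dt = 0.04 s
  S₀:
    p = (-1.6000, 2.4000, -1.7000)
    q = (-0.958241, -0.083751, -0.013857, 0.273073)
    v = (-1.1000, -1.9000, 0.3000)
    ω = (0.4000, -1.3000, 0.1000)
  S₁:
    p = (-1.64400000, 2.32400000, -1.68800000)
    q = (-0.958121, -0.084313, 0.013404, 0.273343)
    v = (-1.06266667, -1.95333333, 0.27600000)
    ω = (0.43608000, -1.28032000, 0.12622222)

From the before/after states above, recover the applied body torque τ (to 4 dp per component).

τ = (0.1700, 0.0500, 0.1700)

ω₁ − ω₀ = (0.03608000, 0.01968000, 0.02622222)
gyro term ω₀×Iω₀ = (-0.0104, 0.0008, 0.0520)
τ = I·(Δω/dt) + ω₀×(Iω₀) = (0.1700, 0.0500, 0.1700)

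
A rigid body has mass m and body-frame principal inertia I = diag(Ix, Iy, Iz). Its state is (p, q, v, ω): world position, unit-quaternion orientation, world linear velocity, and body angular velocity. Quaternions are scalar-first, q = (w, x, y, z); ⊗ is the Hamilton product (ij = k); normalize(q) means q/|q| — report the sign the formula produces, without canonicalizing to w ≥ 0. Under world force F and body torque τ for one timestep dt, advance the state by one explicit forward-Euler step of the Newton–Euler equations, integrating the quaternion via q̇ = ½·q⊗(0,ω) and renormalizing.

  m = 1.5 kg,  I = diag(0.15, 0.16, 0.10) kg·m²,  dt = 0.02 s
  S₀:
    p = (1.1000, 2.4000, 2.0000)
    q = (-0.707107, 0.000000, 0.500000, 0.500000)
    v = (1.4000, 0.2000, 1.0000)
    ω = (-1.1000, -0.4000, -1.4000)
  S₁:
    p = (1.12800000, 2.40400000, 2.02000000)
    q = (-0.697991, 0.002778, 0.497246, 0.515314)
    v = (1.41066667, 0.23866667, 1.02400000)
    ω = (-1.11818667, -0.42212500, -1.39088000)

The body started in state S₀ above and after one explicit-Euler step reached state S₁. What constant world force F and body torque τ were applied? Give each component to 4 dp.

F = (0.8000, 2.9000, 1.8000)
τ = (-0.1700, -0.1000, 0.0500)

velocity change Δv = (0.01066667, 0.03866667, 0.02400000)
F = m·Δv/dt = (0.8000, 2.9000, 1.8000)
ω₁ − ω₀ = (-0.01818667, -0.02212500, 0.00912000)
gyro term ω₀×Iω₀ = (-0.0336, 0.0770, 0.0044)
applied torque τ = (-0.1700, -0.1000, 0.0500)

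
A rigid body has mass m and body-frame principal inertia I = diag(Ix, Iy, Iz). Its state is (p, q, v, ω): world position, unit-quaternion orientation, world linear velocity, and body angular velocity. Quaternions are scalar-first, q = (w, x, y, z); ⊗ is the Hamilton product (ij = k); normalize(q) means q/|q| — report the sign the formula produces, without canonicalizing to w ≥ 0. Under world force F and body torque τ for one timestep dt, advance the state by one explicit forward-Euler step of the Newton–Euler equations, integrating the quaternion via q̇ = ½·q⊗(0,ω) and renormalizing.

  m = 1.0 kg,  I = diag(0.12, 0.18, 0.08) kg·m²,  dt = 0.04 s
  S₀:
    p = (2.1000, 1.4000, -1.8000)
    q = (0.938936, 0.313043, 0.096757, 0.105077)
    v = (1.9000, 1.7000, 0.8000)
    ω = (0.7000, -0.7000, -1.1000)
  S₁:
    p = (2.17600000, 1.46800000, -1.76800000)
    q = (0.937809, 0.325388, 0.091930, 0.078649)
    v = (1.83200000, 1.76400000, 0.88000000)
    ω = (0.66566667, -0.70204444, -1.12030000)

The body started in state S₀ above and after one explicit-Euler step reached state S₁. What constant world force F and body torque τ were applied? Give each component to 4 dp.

ω₁ − ω₀ = (-0.03433333, -0.00204444, -0.02030000)
gyro term ω₀×Iω₀ = (-0.0770, -0.0308, -0.0294)
τ = I·(Δω/dt) + ω₀×(Iω₀) = (-0.1800, -0.0400, -0.0700)
Δv = v₁−v₀ = (-0.06800000, 0.06400000, 0.08000000)
F = m·Δv/dt = (-1.7000, 1.6000, 2.0000)

F = (-1.7000, 1.6000, 2.0000)
τ = (-0.1800, -0.0400, -0.0700)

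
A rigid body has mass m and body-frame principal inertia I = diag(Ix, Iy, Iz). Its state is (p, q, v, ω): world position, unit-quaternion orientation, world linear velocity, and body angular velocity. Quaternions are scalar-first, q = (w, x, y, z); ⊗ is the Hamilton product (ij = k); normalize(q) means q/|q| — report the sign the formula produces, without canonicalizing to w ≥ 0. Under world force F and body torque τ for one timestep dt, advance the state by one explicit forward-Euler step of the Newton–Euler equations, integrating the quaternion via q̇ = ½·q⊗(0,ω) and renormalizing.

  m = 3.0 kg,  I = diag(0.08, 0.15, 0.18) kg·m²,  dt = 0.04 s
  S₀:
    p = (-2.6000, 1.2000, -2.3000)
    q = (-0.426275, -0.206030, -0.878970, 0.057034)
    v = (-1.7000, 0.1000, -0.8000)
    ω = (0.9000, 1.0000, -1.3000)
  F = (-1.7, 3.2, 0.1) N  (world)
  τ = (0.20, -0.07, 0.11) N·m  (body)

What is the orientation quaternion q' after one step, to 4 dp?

q' = (-0.4032, -0.1919, -0.8912, 0.0798)

q⊗(0,ω) = (1.1385412, 0.7019795, -0.6427834, 1.1392005)
updated quaternion q' = (-0.4032, -0.1919, -0.8912, 0.0798)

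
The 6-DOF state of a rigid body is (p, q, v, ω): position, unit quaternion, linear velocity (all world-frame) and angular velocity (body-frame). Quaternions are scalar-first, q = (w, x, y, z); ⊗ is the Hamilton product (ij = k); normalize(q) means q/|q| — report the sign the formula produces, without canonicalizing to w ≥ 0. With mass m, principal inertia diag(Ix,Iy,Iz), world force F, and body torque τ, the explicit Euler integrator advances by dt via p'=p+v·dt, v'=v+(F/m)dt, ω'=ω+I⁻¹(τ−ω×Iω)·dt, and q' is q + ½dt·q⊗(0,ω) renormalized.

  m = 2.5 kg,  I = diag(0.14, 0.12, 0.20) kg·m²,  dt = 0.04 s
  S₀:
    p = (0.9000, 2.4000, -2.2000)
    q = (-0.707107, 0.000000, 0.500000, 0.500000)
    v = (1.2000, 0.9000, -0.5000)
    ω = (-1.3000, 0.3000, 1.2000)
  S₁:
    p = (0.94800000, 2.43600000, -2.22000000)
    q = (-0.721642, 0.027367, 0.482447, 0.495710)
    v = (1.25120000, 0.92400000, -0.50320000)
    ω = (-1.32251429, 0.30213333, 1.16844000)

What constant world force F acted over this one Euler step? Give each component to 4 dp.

F = (3.2000, 1.5000, -0.2000)

v₁ − v₀ = (0.05120000, 0.02400000, -0.00320000)
F = m·Δv/dt = (3.2000, 1.5000, -0.2000)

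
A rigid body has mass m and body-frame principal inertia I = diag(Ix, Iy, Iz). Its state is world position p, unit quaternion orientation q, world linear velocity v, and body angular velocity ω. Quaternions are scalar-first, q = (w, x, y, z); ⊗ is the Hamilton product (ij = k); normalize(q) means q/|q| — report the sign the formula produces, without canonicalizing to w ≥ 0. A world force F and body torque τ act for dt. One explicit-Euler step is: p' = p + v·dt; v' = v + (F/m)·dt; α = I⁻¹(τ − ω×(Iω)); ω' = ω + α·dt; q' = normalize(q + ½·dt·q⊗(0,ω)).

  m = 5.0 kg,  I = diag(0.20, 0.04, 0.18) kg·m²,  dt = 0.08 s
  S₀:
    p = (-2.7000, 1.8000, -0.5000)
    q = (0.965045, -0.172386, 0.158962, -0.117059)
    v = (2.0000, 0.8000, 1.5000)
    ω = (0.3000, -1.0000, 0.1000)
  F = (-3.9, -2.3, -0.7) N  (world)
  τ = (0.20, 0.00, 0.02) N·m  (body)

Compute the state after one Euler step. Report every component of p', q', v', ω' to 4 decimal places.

p' = (-2.5400, 1.8640, -0.3800)
q' = (0.9731, -0.1647, 0.1195, -0.1081)
v' = (1.9376, 0.7632, 1.4888)
ω' = (0.3856, -1.0012, 0.0876)

ω×(Iω) gyroscopic = (-0.0140, 0.0006, 0.0480)
(τ − ω×Iω)/I = (1.0700, -0.0150, -0.1556)
ω + α·dt = (0.3856, -1.0012, 0.0876)
Hamilton product q⊗(0,ω) = (0.2223837, 0.1883507, -0.9829241, 0.2212019)
q + ½dt·q⊗(0,ω), renormalized = (0.9731, -0.1647, 0.1195, -0.1081)
new position p' = (-2.5400, 1.8640, -0.3800)
v + (F/m)dt = (1.9376, 0.7632, 1.4888)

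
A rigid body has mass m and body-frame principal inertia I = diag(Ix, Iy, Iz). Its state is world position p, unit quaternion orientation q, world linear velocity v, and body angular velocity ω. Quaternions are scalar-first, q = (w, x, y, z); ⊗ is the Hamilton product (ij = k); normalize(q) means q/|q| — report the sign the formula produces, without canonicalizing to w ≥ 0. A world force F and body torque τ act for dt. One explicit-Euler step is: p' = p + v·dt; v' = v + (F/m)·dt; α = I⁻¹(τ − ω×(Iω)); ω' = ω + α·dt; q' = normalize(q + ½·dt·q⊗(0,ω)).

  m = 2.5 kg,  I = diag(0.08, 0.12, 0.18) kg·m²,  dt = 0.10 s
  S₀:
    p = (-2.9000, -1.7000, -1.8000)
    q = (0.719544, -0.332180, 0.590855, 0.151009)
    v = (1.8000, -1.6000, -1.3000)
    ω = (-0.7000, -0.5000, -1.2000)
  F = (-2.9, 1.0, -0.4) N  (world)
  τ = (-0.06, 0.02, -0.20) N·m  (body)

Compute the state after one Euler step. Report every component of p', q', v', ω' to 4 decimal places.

precession coupling ω×(Iω) = (0.0360, -0.0840, 0.0140)
(τ − ω×Iω)/I = (-1.2000, 0.8667, -1.1889)
new body rate ω' = (-0.8200, -0.4133, -1.3189)
2q̇ = q⊗(0,ω) = (0.2441123, -1.1372023, -0.8640943, -0.2837643)
updated quaternion q' = (0.7298, -0.3880, 0.5462, 0.1364)
a = (-1.1600, 0.4000, -0.1600)
new position p' = (-2.7200, -1.8600, -1.9300)
v + (F/m)dt = (1.6840, -1.5600, -1.3160)

p' = (-2.7200, -1.8600, -1.9300)
q' = (0.7298, -0.3880, 0.5462, 0.1364)
v' = (1.6840, -1.5600, -1.3160)
ω' = (-0.8200, -0.4133, -1.3189)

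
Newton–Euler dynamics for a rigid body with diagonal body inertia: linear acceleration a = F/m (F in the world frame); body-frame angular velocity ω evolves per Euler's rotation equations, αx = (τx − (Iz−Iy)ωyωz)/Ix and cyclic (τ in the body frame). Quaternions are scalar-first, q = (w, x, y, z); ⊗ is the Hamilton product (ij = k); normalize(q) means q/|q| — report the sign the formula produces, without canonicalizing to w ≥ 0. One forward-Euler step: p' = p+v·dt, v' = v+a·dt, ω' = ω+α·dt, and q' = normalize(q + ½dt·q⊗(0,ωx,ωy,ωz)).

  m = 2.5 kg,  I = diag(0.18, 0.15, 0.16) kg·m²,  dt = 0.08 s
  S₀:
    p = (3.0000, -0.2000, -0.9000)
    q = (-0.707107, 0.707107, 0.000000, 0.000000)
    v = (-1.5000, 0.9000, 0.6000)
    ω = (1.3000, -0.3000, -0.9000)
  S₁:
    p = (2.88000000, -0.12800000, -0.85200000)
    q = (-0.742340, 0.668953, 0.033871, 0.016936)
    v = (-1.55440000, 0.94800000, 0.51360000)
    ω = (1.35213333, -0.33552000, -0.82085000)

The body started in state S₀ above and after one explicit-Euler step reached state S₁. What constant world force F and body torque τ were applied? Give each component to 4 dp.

F = (-1.7000, 1.5000, -2.7000)
τ = (0.1200, -0.0900, 0.1700)

v₁ − v₀ = (-0.05440000, 0.04800000, -0.08640000)
F = m·Δv/dt = (-1.7000, 1.5000, -2.7000)
ω₁ − ω₀ = (0.05213333, -0.03552000, 0.07915000)
ω₀×(Iω₀) = (0.0027, -0.0234, 0.0117)
applied torque τ = (0.1200, -0.0900, 0.1700)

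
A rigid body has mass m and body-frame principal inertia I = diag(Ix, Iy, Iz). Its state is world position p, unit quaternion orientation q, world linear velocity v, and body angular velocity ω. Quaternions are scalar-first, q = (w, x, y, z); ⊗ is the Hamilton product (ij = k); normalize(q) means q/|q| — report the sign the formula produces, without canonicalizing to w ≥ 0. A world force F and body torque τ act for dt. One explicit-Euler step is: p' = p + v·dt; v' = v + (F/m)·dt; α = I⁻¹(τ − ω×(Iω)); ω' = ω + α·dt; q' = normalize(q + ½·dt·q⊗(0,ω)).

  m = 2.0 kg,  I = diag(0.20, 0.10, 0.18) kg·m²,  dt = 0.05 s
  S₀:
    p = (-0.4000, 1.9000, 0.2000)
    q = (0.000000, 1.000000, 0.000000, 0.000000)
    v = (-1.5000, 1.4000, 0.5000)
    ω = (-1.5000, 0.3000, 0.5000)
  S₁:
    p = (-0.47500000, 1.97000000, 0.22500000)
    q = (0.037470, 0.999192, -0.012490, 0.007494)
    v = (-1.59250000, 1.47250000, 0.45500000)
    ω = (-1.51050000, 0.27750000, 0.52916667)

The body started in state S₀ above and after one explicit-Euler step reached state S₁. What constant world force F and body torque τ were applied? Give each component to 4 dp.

v₁ − v₀ = (-0.09250000, 0.07250000, -0.04500000)
applied force F = (-3.7000, 2.9000, -1.8000)
Δω = ω₁−ω₀ = (-0.01050000, -0.02250000, 0.02916667)
gyro term ω₀×Iω₀ = (0.0120, -0.0150, 0.0450)
applied torque τ = (-0.0300, -0.0600, 0.1500)

F = (-3.7000, 2.9000, -1.8000)
τ = (-0.0300, -0.0600, 0.1500)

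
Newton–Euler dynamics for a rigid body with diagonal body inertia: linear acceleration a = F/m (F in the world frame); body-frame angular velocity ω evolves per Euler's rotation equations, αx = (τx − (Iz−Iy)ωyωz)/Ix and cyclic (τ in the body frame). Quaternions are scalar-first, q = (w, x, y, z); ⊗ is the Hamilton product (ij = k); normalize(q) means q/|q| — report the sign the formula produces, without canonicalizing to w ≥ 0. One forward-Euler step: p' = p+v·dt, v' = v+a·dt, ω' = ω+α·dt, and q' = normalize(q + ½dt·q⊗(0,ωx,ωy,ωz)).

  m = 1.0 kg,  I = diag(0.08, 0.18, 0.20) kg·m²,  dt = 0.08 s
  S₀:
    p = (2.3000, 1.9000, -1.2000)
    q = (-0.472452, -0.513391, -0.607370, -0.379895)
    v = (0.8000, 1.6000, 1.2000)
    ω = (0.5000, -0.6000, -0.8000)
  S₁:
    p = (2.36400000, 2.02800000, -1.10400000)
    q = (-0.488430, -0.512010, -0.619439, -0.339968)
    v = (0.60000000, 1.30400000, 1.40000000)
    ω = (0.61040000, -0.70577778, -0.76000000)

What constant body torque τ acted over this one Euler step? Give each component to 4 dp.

rate change Δω = (0.11040000, -0.10577778, 0.04000000)
precession coupling = (0.0096, 0.0480, -0.0300)
I·α + gyro = (0.1200, -0.1900, 0.0700)

τ = (0.1200, -0.1900, 0.0700)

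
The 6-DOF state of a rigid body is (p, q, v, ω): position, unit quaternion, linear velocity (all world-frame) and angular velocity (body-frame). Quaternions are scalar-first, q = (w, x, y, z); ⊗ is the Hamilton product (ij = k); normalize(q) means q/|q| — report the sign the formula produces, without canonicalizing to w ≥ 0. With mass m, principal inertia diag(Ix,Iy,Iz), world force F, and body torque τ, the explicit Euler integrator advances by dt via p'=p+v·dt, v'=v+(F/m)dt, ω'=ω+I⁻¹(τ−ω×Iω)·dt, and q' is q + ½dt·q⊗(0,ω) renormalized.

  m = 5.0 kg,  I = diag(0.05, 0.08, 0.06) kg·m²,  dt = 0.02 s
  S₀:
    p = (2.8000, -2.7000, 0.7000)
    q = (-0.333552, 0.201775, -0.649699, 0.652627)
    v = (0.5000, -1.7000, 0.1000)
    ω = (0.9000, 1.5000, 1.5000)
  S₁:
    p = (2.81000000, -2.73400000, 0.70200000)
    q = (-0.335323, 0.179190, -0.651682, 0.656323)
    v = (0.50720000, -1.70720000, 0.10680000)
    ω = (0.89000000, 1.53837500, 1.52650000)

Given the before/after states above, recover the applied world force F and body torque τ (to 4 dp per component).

F = (1.8000, -1.8000, 1.7000)
τ = (-0.0700, 0.1400, 0.1200)

v₁ − v₀ = (0.00720000, -0.00720000, 0.00680000)
m·(v₁−v₀)/dt = (1.8000, -1.8000, 1.7000)
rate change Δω = (-0.01000000, 0.03837500, 0.02650000)
gyro term ω₀×Iω₀ = (-0.0450, -0.0135, 0.0405)
τ = I·(Δω/dt) + ω₀×(Iω₀) = (-0.0700, 0.1400, 0.1200)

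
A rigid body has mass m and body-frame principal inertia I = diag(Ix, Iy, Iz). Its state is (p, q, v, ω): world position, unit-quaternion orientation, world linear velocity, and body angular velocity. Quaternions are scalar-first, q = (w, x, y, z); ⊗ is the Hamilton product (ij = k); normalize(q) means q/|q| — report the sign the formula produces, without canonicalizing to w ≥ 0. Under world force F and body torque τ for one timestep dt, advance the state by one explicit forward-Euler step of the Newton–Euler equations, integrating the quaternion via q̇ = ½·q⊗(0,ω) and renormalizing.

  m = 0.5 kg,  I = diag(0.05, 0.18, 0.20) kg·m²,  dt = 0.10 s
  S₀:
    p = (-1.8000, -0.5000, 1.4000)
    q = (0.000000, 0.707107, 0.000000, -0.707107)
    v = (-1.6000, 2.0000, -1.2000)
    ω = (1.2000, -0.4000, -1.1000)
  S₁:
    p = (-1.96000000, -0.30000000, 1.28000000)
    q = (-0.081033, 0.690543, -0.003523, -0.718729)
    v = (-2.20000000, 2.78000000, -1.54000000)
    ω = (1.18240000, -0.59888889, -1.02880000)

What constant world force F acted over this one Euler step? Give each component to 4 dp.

F = (-3.0000, 3.9000, -1.7000)

velocity change Δv = (-0.60000000, 0.78000000, -0.34000000)
m·(v₁−v₀)/dt = (-3.0000, 3.9000, -1.7000)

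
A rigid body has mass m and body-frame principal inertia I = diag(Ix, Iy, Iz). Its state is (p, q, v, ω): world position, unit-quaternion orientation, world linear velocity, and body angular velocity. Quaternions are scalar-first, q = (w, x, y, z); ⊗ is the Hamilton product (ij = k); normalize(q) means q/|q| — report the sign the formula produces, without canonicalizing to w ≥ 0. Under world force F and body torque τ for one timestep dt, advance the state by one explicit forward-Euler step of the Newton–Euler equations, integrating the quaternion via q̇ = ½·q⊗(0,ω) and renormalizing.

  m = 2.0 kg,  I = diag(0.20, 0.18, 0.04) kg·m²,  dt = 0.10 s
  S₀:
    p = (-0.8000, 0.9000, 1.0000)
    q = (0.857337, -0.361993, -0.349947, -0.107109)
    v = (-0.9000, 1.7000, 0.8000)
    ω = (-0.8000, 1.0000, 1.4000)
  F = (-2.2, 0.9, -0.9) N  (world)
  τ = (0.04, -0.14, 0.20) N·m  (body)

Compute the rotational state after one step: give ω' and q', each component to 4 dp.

ω' = (-0.6820, 1.0218, 1.8600)
q' = (0.8640, -0.4136, -0.2762, -0.0788)

(τ − ω×Iω)/I = (1.1800, 0.2178, 4.6000)
ω + α·dt = (-0.6820, 1.0218, 1.8600)
Hamilton product q⊗(0,ω) = (0.2103052, -1.0686864, 1.4498144, 0.5583212)
q' = normalize(q + ½dt·q⊗(0,ω)) = (0.8640, -0.4136, -0.2762, -0.0788)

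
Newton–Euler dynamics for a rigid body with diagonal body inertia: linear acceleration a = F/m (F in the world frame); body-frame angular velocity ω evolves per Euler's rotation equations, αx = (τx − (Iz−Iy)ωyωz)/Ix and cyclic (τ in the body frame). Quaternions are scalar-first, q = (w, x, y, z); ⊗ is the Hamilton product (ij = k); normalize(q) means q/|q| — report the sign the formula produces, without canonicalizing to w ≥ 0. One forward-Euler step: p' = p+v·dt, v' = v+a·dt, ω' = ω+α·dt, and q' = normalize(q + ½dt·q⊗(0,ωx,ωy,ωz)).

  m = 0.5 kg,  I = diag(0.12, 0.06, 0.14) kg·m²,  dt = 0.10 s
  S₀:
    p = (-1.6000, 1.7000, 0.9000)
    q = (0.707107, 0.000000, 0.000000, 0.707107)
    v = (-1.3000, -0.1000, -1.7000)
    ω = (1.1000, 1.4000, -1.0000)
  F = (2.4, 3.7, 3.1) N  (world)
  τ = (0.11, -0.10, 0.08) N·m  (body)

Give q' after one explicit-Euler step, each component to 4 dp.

q⊗(0,ω) = (0.7071070, -0.2121321, 1.7677675, -0.7071070)
q' = normalize(q + ½dt·q⊗(0,ω)) = (0.7386, -0.0106, 0.0879, 0.6683)

q' = (0.7386, -0.0106, 0.0879, 0.6683)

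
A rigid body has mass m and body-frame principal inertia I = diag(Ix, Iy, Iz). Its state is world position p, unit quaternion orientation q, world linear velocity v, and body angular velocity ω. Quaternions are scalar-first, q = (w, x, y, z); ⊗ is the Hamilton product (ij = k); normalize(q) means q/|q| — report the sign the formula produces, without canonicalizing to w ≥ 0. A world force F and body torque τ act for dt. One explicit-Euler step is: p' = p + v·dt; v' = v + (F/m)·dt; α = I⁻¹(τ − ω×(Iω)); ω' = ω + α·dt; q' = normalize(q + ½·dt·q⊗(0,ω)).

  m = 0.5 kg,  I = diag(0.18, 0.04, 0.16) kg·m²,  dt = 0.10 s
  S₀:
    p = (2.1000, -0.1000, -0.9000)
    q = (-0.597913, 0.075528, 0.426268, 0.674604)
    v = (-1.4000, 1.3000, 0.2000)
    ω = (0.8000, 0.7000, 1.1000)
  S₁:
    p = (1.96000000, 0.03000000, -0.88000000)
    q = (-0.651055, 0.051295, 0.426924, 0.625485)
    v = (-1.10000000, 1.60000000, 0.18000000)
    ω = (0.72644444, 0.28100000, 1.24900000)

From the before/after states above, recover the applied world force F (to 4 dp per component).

velocity change Δv = (0.30000000, 0.30000000, -0.02000000)
applied force F = (1.5000, 1.5000, -0.1000)

F = (1.5000, 1.5000, -0.1000)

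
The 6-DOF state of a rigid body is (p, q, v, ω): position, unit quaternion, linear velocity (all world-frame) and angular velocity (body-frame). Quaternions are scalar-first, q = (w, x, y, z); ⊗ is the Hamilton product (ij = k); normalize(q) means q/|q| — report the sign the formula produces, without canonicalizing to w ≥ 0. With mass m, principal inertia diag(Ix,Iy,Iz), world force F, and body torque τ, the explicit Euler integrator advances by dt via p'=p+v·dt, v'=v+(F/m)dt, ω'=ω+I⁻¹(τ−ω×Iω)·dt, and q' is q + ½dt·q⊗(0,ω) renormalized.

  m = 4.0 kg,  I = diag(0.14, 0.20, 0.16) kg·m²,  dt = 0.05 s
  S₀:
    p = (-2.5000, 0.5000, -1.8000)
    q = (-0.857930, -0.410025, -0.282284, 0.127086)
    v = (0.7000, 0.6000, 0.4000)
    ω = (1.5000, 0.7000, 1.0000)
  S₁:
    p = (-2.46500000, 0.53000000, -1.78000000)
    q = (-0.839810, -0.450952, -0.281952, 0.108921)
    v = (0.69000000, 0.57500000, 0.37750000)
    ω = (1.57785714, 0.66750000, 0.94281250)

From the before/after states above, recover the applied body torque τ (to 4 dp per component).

τ = (0.1900, -0.1600, -0.1200)

Δω = ω₁−ω₀ = (0.07785714, -0.03250000, -0.05718750)
applied torque τ = (0.1900, -0.1600, -0.1200)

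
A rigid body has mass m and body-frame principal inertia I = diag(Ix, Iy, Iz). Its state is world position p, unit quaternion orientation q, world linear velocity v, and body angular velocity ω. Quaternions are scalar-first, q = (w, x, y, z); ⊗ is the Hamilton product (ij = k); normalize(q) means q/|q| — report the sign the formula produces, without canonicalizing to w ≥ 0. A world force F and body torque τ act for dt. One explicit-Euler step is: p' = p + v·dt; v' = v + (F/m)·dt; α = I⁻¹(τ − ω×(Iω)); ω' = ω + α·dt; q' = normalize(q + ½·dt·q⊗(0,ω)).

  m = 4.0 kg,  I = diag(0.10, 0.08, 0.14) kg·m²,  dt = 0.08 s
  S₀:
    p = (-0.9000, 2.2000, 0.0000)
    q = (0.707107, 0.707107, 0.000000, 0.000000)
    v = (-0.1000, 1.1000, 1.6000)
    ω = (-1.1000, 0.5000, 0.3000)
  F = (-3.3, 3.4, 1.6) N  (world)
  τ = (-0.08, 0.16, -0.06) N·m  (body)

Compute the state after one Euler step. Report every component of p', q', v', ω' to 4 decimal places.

linear accel F/m = (-0.8250, 0.8500, 0.4000)
p + v·dt = (-0.9080, 2.2880, 0.1280)
v' = v + a·dt = (-0.1660, 1.1680, 1.6320)
precession coupling ω×(Iω) = (0.0090, 0.0132, 0.0110)
angular accel α = (-0.8900, 1.8350, -0.5071)
ω + α·dt = (-1.1712, 0.6468, 0.2594)
2q̇ = q⊗(0,ω) = (0.7778177, -0.7778177, 0.1414214, 0.5656856)
q + ½dt·q⊗(0,ω), renormalized = (0.7373, 0.6752, 0.0056, 0.0226)

p' = (-0.9080, 2.2880, 0.1280)
q' = (0.7373, 0.6752, 0.0056, 0.0226)
v' = (-0.1660, 1.1680, 1.6320)
ω' = (-1.1712, 0.6468, 0.2594)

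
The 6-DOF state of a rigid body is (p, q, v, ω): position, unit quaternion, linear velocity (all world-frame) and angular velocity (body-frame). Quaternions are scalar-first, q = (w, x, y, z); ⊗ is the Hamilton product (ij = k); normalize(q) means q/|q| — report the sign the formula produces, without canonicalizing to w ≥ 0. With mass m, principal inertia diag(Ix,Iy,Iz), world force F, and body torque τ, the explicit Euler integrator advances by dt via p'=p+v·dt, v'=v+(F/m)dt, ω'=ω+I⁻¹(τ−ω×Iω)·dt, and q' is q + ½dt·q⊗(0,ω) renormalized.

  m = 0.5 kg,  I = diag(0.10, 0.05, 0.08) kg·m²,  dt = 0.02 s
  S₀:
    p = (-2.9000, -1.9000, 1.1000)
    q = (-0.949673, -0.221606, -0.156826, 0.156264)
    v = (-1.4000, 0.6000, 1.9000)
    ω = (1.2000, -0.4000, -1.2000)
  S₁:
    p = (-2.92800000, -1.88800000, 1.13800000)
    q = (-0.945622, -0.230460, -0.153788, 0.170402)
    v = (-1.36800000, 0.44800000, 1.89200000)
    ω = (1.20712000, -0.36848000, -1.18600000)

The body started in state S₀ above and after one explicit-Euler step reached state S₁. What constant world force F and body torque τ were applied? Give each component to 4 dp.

v₁ − v₀ = (0.03200000, -0.15200000, -0.00800000)
F = m·Δv/dt = (0.8000, -3.8000, -0.2000)
rate change Δω = (0.00712000, 0.03152000, 0.01400000)
gyro term ω₀×Iω₀ = (0.0144, -0.0288, 0.0240)
τ = I·(Δω/dt) + ω₀×(Iω₀) = (0.0500, 0.0500, 0.0800)

F = (0.8000, -3.8000, -0.2000)
τ = (0.0500, 0.0500, 0.0800)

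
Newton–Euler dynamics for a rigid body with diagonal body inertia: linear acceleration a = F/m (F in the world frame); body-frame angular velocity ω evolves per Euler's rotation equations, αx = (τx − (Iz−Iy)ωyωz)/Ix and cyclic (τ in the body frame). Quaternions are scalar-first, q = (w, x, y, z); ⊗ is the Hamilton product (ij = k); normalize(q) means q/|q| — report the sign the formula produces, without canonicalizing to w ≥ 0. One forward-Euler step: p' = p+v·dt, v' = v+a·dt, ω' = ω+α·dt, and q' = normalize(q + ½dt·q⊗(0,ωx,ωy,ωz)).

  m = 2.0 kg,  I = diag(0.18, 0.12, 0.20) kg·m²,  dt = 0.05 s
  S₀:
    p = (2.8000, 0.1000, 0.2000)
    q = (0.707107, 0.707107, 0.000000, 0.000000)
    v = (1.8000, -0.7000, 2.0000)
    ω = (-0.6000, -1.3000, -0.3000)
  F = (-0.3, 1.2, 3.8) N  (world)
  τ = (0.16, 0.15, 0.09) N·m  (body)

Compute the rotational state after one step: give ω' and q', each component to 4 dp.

ω' = (-0.5642, -1.2360, -0.2658)
q' = (0.7172, 0.6960, -0.0177, -0.0283)

α = I⁻¹(τ − ω×Iω) = (0.7156, 1.2800, 0.6840)
ω + α·dt = (-0.5642, -1.2360, -0.2658)
q⊗(0,ω) = (0.4242642, -0.4242642, -0.7071070, -1.1313712)
updated quaternion q' = (0.7172, 0.6960, -0.0177, -0.0283)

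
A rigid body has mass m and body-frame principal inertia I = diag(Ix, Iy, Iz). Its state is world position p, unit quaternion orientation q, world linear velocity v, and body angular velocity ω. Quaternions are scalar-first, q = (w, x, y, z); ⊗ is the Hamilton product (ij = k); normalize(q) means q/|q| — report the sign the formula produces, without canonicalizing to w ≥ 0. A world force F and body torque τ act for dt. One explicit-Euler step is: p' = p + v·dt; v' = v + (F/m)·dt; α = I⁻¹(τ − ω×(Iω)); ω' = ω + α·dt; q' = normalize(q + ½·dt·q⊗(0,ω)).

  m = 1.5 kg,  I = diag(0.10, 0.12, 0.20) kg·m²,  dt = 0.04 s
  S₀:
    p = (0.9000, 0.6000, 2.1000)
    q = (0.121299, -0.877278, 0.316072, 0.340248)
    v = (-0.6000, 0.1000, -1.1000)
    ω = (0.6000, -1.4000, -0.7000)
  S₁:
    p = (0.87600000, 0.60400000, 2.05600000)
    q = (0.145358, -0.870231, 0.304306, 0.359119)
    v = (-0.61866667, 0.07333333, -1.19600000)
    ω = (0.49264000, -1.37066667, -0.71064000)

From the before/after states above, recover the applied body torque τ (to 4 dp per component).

τ = (-0.1900, 0.1300, -0.0700)

Δω = ω₁−ω₀ = (-0.10736000, 0.02933333, -0.01064000)
gyro term ω₀×Iω₀ = (0.0784, 0.0420, -0.0168)
applied torque τ = (-0.1900, 0.1300, -0.0700)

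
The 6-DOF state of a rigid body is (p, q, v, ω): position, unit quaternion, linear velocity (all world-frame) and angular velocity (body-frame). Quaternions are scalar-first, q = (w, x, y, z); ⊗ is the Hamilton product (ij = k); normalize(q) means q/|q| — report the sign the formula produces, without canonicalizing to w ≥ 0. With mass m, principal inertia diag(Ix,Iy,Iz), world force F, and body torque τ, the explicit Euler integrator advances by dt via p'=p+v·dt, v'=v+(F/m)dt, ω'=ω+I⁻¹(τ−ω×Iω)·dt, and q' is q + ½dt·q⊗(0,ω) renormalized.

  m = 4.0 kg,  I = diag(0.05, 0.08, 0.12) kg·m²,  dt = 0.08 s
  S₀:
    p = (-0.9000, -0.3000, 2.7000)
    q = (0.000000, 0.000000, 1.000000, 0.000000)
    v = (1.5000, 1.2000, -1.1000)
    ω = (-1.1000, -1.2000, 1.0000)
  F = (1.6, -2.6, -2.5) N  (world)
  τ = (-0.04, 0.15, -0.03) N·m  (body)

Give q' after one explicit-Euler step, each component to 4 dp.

q' = (0.0479, 0.0399, 0.9971, 0.0439)

2q̇ = q⊗(0,ω) = (1.2000000, 1.0000000, 0.0000000, 1.1000000)
updated quaternion q' = (0.0479, 0.0399, 0.9971, 0.0439)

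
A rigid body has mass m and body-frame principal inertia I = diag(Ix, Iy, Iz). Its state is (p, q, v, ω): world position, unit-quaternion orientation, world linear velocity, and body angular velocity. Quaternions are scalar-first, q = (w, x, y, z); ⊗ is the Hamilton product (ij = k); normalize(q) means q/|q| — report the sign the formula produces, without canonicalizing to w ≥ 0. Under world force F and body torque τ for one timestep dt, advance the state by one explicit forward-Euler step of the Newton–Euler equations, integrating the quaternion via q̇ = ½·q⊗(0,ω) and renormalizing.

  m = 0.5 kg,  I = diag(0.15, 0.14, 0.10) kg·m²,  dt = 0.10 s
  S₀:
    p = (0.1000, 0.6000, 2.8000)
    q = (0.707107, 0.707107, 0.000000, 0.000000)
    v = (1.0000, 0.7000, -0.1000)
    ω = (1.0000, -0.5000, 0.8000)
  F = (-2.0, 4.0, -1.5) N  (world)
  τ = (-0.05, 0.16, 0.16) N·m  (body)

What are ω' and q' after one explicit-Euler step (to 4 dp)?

ω×(Iω) gyroscopic = (0.0160, 0.0400, 0.0050)
α = I⁻¹(τ − ω×Iω) = (-0.4400, 0.8571, 1.5500)
ω + α·dt = (0.9560, -0.4143, 0.9550)
q⊗(0,ω) = (-0.7071070, 0.7071070, -0.9192391, 0.2121321)
updated quaternion q' = (0.6702, 0.7407, -0.0459, 0.0106)

ω' = (0.9560, -0.4143, 0.9550)
q' = (0.6702, 0.7407, -0.0459, 0.0106)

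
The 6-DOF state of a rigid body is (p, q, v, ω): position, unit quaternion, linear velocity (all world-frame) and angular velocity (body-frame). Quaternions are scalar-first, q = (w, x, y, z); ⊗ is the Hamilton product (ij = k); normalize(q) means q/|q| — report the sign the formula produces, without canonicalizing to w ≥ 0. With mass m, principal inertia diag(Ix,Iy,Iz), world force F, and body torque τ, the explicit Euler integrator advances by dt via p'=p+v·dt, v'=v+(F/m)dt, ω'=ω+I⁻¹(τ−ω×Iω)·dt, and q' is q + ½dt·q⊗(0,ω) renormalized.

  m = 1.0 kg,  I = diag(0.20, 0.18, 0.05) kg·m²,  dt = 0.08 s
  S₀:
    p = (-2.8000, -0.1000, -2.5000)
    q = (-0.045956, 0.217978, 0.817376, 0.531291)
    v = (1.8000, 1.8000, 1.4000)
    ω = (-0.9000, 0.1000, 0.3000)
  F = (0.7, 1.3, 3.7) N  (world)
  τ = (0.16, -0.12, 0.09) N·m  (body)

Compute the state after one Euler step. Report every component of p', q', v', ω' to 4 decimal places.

gyro term ω×Iω = (-0.0039, -0.0405, 0.0018)
α = I⁻¹(τ − ω×Iω) = (0.8195, -0.4417, 1.7640)
new body rate ω' = (-0.8344, 0.0647, 0.4411)
2q̇ = q⊗(0,ω) = (-0.0449447, 0.2334441, -0.5481509, 0.7436494)
updated quaternion q' = (-0.0477, 0.2272, 0.7949, 0.5606)
a = F/m = (0.7000, 1.3000, 3.7000)
p + v·dt = (-2.6560, 0.0440, -2.3880)
new velocity v' = (1.8560, 1.9040, 1.6960)

p' = (-2.6560, 0.0440, -2.3880)
q' = (-0.0477, 0.2272, 0.7949, 0.5606)
v' = (1.8560, 1.9040, 1.6960)
ω' = (-0.8344, 0.0647, 0.4411)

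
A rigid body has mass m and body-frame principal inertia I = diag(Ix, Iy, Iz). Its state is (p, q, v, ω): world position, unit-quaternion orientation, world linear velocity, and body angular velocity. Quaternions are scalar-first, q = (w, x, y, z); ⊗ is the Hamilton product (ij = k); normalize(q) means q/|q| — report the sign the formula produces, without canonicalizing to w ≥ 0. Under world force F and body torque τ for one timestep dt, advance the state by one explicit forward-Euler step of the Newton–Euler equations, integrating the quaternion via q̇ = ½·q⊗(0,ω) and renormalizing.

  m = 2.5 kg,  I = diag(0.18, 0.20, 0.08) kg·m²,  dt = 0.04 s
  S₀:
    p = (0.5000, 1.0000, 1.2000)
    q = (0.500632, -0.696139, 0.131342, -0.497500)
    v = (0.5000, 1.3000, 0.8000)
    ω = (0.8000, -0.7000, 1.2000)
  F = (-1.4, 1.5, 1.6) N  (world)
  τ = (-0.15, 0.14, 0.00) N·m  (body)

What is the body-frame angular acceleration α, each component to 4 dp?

gyro term ω×Iω = (0.1008, 0.0960, -0.0112)
angular accel α = (-1.3933, 0.2200, 0.1400)

α = (-1.3933, 0.2200, 0.1400)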